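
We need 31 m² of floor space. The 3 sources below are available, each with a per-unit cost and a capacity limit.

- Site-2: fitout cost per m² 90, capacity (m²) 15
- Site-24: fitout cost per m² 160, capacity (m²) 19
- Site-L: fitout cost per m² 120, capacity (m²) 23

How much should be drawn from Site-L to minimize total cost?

16

Fill from the cheapest source first.
Take 15 from Site-2 at 90 — need 16 more.
Site-L at 120: take 16 of its 23 — requirement met.
Site-24: unused.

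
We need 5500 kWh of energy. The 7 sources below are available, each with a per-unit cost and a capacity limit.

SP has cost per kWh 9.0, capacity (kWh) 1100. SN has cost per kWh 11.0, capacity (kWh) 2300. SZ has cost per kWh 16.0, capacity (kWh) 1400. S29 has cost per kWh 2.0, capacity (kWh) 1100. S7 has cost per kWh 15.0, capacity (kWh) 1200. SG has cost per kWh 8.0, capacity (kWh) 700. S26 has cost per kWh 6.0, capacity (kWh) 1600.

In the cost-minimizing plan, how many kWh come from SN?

Use sources in increasing cost order.
S29 at 2.0: take all 1100 kWh ; 4400 still needed.
S26 (6.0): use full 1600 ; 2800 kWh to go.
SG at 8.0: take all 700 kWh ; 2100 still needed.
SP (9.0): use full 1100 ; 1000 kWh to go.
SN at 11.0: take 1000 of its 2300 ; requirement met.
S7, SZ: unused.

1000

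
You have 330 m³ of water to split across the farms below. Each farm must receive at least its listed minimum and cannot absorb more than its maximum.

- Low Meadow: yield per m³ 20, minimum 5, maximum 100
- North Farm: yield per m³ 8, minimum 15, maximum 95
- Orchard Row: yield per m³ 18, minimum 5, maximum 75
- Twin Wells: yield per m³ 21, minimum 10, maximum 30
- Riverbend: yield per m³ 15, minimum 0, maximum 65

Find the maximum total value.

5435

Meeting every minimum uses 5+15+5+10+0 = 35 m³, leaving 295.
Highest yield per m³ first: Twin Wells 21 > Low Meadow 20 > Orchard Row 18 > Riverbend 15 > North Farm 8.
Twin Wells: +20 to 30 (cap) → 275 left.
Give Low Meadow 95 more to hit its cap of 100 → 180 left.
Orchard Row takes 70 more to reach its cap of 75 → 110 left.
Give Riverbend 65 more to hit its cap of 65 → 45 left.
North Farm: +45 (room for 80) → 60. Pool exhausted.
Total = 20×100 + 8×60 + 18×75 + 21×30 + 15×65 = 5435.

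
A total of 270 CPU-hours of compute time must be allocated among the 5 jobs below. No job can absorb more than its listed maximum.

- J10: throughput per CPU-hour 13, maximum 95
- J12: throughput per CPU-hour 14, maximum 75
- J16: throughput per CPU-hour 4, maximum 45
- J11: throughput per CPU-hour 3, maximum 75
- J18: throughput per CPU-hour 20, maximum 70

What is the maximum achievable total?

3805

Rank by throughput per CPU-hour: J18 20 > J12 14 > J10 13 > J16 4 > J11 3.
Give J18 70 to hit its cap of 70 → 200 left.
J12 takes 75 to reach its cap of 75 → 125 left.
J10 takes 95 to reach its cap of 95 → 30 left.
Only 30 left; J16 takes them to reach 30.
Total = 13×95 + 14×75 + 4×30 + 20×70 = 3805.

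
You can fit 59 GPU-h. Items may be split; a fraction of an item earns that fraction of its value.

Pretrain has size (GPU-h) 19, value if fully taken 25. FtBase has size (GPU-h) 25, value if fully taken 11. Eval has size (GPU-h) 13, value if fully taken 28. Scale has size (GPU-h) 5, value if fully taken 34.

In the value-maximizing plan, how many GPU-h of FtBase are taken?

22

Sort by value density: Scale 34/5≈6.8, Eval 28/13≈2.15, Pretrain 25/19≈1.32, FtBase 11/25≈0.44.
Take all of Scale (5 GPU-h, value 34) → 54 GPU-h left.
All 13 GPU-h of Eval fit (value 28) → 41 remain.
Pretrain: take in full, 19 GPU-h for value 25 → 22 left.
Fill the last 22 GPU-h with part of FtBase: 22/25 of it earns 9.68.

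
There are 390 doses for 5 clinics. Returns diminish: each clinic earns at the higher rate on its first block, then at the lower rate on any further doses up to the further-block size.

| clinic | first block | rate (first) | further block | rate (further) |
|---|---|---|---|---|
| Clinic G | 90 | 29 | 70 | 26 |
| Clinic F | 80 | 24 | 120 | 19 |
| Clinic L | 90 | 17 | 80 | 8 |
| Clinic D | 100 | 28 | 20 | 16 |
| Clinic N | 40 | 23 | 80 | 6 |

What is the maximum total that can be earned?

10260

Treat each block as its own option and order by rate: Clinic G/tier1 29 > Clinic D/tier1 28 > Clinic G/tier2 26 > Clinic F/tier1 24 > Clinic N/tier1 23 > Clinic F/tier2 19 > Clinic L/tier1 17 > Clinic D/tier2 16 > Clinic L/tier2 8 > Clinic N/tier2 6.
Fill Clinic G tier1 block (90 at 29) — 300 left.
Fill Clinic D tier1 block (100 at 28) — 200 left.
Clinic G/tier2 (26): +70 — 130 left.
Clinic F/tier1 (24): +80 — 50 left.
Clinic N/tier1 (23): +40 — 10 left.
Clinic F/tier2: +10 of 120 at 19; pool empty.
Total = 29×90 + 28×100 + 26×70 + 24×80 + 23×40 + 19×10 = 10260.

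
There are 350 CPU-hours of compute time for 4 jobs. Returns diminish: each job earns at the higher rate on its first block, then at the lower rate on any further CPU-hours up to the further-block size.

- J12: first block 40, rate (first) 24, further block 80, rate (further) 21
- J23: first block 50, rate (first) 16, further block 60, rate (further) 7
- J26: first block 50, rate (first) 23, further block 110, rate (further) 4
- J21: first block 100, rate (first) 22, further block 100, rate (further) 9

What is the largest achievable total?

7060

Rank every tier by rate: J12/T1 24 > J26/T1 23 > J21/T1 22 > J12/T2 21 > J23/T1 16 > J21/T2 9 > J23/T2 7 > J26/T2 4.
J12 T1 at 24: fill all 40 → 310 left.
J26/T1 (23): +50 → 260 left.
J21 T1 at 22: fill all 100 → 160 left.
Fill J12 T2 block (80 at 21) → 80 left.
J23/T1 (16): +50 → 30 left.
J21 T2 at 9: only 30 left, fill 30.
Total = 24×40 + 23×50 + 22×100 + 21×80 + 16×50 + 9×30 = 7060.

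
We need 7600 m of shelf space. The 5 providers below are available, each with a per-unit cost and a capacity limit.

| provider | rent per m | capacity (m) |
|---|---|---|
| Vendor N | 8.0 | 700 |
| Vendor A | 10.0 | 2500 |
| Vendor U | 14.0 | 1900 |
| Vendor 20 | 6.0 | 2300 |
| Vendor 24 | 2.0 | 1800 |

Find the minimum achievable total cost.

Fill from the cheapest provider first.
Vendor 24 at 2.0: take all 1800 m ; 5800 still needed.
Vendor 20 at 6.0: take all 2300 m ; 3500 still needed.
Vendor N at 8.0: take all 700 m ; 2800 still needed.
Take 2500 from Vendor A at 10.0 ; need 300 more.
Vendor U (14.0): take the remaining 300 ; done.
Cost = 1800×2.0 + 2300×6.0 + 700×8.0 + 2500×10.0 + 300×14.0 = 52200.

52200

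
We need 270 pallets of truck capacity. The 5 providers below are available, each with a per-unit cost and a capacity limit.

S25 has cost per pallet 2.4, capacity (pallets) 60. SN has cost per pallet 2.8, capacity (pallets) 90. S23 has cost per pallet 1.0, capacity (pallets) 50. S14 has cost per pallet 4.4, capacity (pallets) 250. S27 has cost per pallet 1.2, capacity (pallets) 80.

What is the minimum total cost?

Fill from the cheapest provider first.
S23 (1.0): use full 50 — 220 pallets to go.
S27 (1.2): use full 80 — 140 pallets to go.
Take 60 from S25 at 2.4 — need 80 more.
SN (2.8): take the remaining 80 — done.
S14: unused.
Cost = 50×1.0 + 80×1.2 + 60×2.4 + 80×2.8 = 514.

514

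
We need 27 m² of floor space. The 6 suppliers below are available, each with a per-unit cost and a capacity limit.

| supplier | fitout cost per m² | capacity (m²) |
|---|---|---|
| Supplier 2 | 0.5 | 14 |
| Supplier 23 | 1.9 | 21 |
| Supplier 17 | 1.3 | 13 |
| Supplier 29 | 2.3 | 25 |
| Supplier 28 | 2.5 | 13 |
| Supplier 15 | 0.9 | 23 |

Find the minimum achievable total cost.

18.7

Use suppliers in increasing cost order.
Take 14 from Supplier 2 at 0.5 ; need 13 more.
Supplier 15 at 0.9: take 13 of its 23 ; requirement met.
Supplier 17, Supplier 23, Supplier 29, Supplier 28: unused.
Cost = 14×0.5 + 13×0.9 = 18.7.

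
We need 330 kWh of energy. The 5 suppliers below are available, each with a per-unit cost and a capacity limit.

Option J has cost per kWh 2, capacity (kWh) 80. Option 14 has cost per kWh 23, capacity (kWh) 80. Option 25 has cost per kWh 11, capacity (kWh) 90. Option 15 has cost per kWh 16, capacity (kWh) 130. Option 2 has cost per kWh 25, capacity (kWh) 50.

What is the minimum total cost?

Fill from the cheapest supplier first.
Take 80 from Option J at 2 → need 250 more.
Take 90 from Option 25 at 11 → need 160 more.
Option 15 at 16: take all 130 kWh → 30 still needed.
Take 30 from Option 14 at 23 to finish.
Option 2: unused.
Cost = 80×2 + 90×11 + 130×16 + 30×23 = 3920.

3920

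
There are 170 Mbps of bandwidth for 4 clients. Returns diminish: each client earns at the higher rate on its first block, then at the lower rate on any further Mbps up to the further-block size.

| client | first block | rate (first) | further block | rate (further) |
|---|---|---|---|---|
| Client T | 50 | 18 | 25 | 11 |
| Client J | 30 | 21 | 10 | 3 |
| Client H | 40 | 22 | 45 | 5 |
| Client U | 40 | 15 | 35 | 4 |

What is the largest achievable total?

3120

Order all 8 blocks by rate: Client H/tier1 22 > Client J/tier1 21 > Client T/tier1 18 > Client U/tier1 15 > Client T/tier2 11 > Client H/tier2 5 > Client U/tier2 4 > Client J/tier2 3.
Fill Client H tier1 block (40 at 22) — 130 left.
Fill Client J tier1 block (30 at 21) — 100 left.
Client T tier1 at 18: fill all 50 — 50 left.
Fill Client U tier1 block (40 at 15) — 10 left.
10 remain; put them into Client T tier2 at 11.
Total = 22×40 + 21×30 + 18×50 + 15×40 + 11×10 = 3120.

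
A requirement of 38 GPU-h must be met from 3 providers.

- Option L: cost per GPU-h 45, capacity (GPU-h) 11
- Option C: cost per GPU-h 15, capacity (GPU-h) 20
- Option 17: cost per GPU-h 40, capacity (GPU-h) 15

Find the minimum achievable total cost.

Cheapest first:
Take 20 from Option C at 15 → need 18 more.
Option 17 at 40: take all 15 GPU-h → 3 still needed.
Take 3 from Option L at 45 to finish.
Cost = 20×15 + 15×40 + 3×45 = 1035.

1035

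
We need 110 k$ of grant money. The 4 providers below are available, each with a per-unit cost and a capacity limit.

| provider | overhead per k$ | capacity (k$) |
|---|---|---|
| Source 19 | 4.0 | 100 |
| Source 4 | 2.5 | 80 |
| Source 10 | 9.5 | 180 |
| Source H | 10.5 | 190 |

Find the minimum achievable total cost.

320

Use providers in increasing cost order.
Source 4 at 2.5: take all 80 k$ → 30 still needed.
Source 19 (4.0): take the remaining 30 → done.
Source 10, Source H: unused.
Cost = 80×2.5 + 30×4.0 = 320.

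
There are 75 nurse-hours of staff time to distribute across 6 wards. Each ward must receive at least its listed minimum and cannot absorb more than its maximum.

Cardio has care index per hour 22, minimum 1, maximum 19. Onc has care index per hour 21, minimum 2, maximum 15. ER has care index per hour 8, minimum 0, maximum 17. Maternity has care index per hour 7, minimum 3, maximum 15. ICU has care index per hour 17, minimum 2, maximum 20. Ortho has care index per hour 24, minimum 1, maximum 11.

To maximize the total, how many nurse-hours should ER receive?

Meeting every minimum uses 1+2+0+3+2+1 = 9 nurse-hours, leaving 66.
Rank by care index per hour: Ortho 24 > Cardio 22 > Onc 21 > ICU 17 > ER 8 > Maternity 7.
Ortho takes 10 more to reach its cap of 11 — 56 left.
Cardio: +18 to 19 (cap) — 38 left.
Onc takes 13 more to reach its cap of 15 — 25 left.
Give ICU 18 more to hit its cap of 20 — 7 left.
ER: +7 (room for 17) → 7. Pool exhausted.

7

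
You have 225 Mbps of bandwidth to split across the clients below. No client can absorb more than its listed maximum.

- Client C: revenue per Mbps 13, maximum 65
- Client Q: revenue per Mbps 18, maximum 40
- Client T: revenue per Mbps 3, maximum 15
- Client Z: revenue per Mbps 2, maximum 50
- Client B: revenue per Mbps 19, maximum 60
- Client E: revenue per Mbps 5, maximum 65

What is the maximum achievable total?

Highest revenue per Mbps first: Client B 19 > Client Q 18 > Client C 13 > Client E 5 > Client T 3 > Client Z 2.
Client B: +60 to 60 (cap) ; 165 left.
Client Q: +40 to 40 (cap) ; 125 left.
Client C takes 65 to reach its cap of 65 ; 60 left.
Client E: +60 (room for 65) → 60. Pool exhausted.
Total = 13×65 + 18×40 + 19×60 + 5×60 = 3005.

3005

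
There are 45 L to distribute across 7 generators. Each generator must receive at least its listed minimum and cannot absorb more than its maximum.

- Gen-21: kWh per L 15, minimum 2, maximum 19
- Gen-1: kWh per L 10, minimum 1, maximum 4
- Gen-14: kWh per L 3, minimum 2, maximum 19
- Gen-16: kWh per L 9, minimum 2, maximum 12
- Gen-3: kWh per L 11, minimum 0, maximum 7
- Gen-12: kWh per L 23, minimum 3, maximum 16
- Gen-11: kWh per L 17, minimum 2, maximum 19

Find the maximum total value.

Meeting every minimum uses 2+1+2+2+0+3+2 = 12 L, leaving 33.
Rank by kWh per L: Gen-12 23 > Gen-11 17 > Gen-21 15 > Gen-3 11 > Gen-1 10 > Gen-16 9 > Gen-14 3.
Give Gen-12 13 more to hit its cap of 16 → 20 left.
Give Gen-11 17 more to hit its cap of 19 → 3 left.
Gen-21 has room for 17 more but only 3 remain, so it gets 5.
Total = 15×5 + 10×1 + 3×2 + 9×2 + 23×16 + 17×19 = 800.

800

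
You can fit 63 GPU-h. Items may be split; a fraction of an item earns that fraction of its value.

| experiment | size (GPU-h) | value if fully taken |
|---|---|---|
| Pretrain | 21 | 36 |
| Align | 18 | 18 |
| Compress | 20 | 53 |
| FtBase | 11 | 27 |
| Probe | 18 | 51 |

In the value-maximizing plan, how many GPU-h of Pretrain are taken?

14

Rank by value-to-size ratio: Probe 51/18≈2.83, Compress 53/20≈2.65, FtBase 27/11≈2.45, Pretrain 36/21≈1.71, Align 18/18≈1.
All 18 GPU-h of Probe fit (value 51) → 45 remain.
Compress: take in full, 20 GPU-h for value 53 → 25 left.
All 11 GPU-h of FtBase fit (value 27) → 14 remain.
14 GPU-h left: a 14/21 share of Pretrain gives 36×14/21 = 24.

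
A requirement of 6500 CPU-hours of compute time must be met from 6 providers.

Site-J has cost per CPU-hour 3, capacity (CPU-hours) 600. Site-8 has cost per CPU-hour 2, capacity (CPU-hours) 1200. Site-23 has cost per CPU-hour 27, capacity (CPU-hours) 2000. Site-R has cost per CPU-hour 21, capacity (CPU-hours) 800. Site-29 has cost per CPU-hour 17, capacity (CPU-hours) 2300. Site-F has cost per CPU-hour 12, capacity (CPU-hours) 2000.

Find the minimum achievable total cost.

Use providers in increasing cost order.
Site-8 (2): use full 1200 ; 5300 CPU-hours to go.
Take 600 from Site-J at 3 ; need 4700 more.
Site-F (12): use full 2000 ; 2700 CPU-hours to go.
Take 2300 from Site-29 at 17 ; need 400 more.
Take 400 from Site-R at 21 to finish.
Site-23: unused.
Cost = 1200×2 + 600×3 + 2000×12 + 2300×17 + 400×21 = 75700.

75700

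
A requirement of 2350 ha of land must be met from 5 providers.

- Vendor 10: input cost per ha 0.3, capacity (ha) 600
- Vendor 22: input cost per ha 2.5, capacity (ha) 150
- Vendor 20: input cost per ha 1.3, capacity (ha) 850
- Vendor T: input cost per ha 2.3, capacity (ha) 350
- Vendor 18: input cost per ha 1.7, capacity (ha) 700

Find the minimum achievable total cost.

Fill from the cheapest provider first.
Vendor 10 at 0.3: take all 600 ha → 1750 still needed.
Vendor 20 at 1.3: take all 850 ha → 900 still needed.
Vendor 18 at 1.7: take all 700 ha → 200 still needed.
Take 200 from Vendor T at 2.3 to finish.
Vendor 22: unused.
Cost = 600×0.3 + 850×1.3 + 700×1.7 + 200×2.3 = 2935.

2935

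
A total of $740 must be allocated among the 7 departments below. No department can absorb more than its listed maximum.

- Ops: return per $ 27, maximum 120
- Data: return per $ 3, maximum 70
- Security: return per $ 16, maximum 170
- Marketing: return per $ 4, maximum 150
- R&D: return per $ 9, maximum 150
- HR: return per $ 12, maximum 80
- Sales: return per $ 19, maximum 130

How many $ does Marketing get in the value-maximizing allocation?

Order the departments by return per $: Ops 27 > Sales 19 > Security 16 > HR 12 > R&D 9 > Marketing 4 > Data 3.
Ops takes 120 to reach its cap of 120 — 620 left.
Sales: +130 to 130 (cap) — 490 left.
Security: +170 to 170 (cap) — 320 left.
HR takes 80 to reach its cap of 80 — 240 left.
Give R&D 150 to hit its cap of 150 — 90 left.
Marketing: +90 (room for 150) → 90. Pool exhausted.

90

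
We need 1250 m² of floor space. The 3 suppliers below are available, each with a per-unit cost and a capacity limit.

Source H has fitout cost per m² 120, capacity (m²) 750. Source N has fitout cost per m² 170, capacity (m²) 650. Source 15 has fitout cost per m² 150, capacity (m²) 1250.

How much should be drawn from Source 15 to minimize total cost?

Fill from the cheapest supplier first.
Take 750 from Source H at 120 — need 500 more.
Source 15 at 150: take 500 of its 1250 — requirement met.
Source N: unused.

500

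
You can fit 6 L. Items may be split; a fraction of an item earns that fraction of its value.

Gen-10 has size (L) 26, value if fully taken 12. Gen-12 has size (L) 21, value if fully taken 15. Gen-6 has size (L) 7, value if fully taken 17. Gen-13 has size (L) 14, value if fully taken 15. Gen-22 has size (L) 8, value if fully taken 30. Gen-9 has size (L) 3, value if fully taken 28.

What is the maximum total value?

Sort by value density: Gen-9 28/3≈9.33, Gen-22 30/8≈3.75, Gen-6 17/7≈2.43, Gen-13 15/14≈1.07, Gen-12 15/21≈0.714, Gen-10 12/26≈0.462.
All 3 L of Gen-9 fit (value 28) — 3 remain.
Only 3 L remain; take 3/8 of Gen-22 for value 30×3/8 = 11.25.
Total value = 39.25.

39.25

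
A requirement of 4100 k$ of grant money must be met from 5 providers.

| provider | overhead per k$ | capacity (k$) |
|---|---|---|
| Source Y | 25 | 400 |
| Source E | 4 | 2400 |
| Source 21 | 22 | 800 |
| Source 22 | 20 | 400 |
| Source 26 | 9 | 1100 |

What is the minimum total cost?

Fill from the cheapest provider first.
Source E (4): use full 2400 — 1700 k$ to go.
Source 26 at 9: take all 1100 k$ — 600 still needed.
Take 400 from Source 22 at 20 — need 200 more.
Source 21 (22): take the remaining 200 — done.
Source Y: unused.
Cost = 2400×4 + 1100×9 + 400×20 + 200×22 = 31900.

31900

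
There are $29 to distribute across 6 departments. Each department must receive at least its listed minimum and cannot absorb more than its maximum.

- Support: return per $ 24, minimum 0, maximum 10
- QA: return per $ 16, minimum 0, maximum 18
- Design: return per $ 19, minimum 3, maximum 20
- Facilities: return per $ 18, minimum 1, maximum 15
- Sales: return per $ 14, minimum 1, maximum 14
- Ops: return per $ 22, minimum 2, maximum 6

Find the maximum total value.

Meeting every minimum uses 0+0+3+1+1+2 = 7 $, leaving 22.
Order the departments by return per $: Support 24 > Ops 22 > Design 19 > Facilities 18 > QA 16 > Sales 14.
Support: +10 to 10 (cap) — 12 left.
Ops takes 4 more to reach its cap of 6 — 8 left.
Only 8 left; Design takes them to reach 11.
Total = 24×10 + 19×11 + 18×1 + 14×1 + 22×6 = 613.

613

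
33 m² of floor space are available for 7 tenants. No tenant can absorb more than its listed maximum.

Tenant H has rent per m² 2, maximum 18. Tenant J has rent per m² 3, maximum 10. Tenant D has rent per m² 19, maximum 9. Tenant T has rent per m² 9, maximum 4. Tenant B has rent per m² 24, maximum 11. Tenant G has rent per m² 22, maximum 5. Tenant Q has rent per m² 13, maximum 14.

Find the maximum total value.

Highest rent per m² first: Tenant B 24 > Tenant G 22 > Tenant D 19 > Tenant Q 13 > Tenant T 9 > Tenant J 3 > Tenant H 2.
Tenant B: +11 to 11 (cap) — 22 left.
Tenant G takes 5 to reach its cap of 5 — 17 left.
Tenant D takes 9 to reach its cap of 9 — 8 left.
Tenant Q: +8 (room for 14) → 8. Pool exhausted.
Total = 19×9 + 24×11 + 22×5 + 13×8 = 649.

649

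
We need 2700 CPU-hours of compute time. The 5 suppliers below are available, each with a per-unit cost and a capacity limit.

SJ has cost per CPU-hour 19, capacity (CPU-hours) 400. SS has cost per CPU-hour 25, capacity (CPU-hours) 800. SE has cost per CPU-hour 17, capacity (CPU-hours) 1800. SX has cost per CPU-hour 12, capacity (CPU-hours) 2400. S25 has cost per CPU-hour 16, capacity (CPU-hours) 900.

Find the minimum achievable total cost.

Cheapest first:
Take 2400 from SX at 12 — need 300 more.
Take 300 from S25 at 16 to finish.
SE, SJ, SS: unused.
Cost = 2400×12 + 300×16 = 33600.

33600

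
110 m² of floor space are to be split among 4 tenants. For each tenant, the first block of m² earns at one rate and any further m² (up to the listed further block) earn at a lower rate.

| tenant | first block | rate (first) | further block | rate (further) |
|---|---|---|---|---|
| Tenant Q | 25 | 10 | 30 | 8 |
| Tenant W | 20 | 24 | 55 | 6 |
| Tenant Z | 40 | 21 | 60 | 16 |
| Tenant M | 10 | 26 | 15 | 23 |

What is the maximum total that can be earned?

2325

Treat each block as its own option and order by rate: Tenant M/tier1 26 > Tenant W/tier1 24 > Tenant M/tier2 23 > Tenant Z/tier1 21 > Tenant Z/tier2 16 > Tenant Q/tier1 10 > Tenant Q/tier2 8 > Tenant W/tier2 6.
Tenant M tier1 at 26: fill all 10 → 100 left.
Fill Tenant W tier1 block (20 at 24) → 80 left.
Tenant M/tier2 (23): +15 → 65 left.
Tenant Z/tier1 (21): +40 → 25 left.
Tenant Z/tier2: +25 of 60 at 16; pool empty.
Total = 26×10 + 24×20 + 23×15 + 21×40 + 16×25 = 2325.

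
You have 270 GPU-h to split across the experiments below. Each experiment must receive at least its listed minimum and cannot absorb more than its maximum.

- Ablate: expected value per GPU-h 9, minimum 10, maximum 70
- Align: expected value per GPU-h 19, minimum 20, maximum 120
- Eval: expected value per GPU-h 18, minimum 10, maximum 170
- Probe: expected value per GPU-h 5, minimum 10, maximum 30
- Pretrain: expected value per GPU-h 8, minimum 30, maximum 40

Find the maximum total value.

4460

Meeting every minimum uses 10+20+10+10+30 = 80 GPU-h, leaving 190.
Highest expected value per GPU-h first: Align 19 > Eval 18 > Ablate 9 > Pretrain 8 > Probe 5.
Align: +100 to 120 (cap) → 90 left.
Only 90 left; Eval takes them to reach 100.
Total = 9×10 + 19×120 + 18×100 + 5×10 + 8×30 = 4460.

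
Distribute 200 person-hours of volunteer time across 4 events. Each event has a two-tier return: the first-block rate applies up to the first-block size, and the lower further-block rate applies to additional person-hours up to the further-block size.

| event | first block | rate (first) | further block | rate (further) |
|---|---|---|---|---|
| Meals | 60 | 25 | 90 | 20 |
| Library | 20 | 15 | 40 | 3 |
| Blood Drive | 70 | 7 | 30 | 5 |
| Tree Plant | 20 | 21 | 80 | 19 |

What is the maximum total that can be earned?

4290

Order all 8 blocks by rate: Meals/first 25 > Tree Plant/first 21 > Meals/second 20 > Tree Plant/second 19 > Library/first 15 > Blood Drive/first 7 > Blood Drive/second 5 > Library/second 3.
Meals/first (25): +60 — 140 left.
Fill Tree Plant first block (20 at 21) — 120 left.
Meals second at 20: fill all 90 — 30 left.
30 remain; put them into Tree Plant second at 19.
Total = 25×60 + 21×20 + 20×90 + 19×30 = 4290.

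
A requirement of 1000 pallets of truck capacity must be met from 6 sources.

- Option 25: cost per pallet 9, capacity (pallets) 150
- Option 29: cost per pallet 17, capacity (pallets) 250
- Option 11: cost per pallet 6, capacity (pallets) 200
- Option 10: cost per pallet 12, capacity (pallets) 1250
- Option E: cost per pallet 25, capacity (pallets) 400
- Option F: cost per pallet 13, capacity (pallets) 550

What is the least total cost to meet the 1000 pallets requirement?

10350

Cheapest first:
Take 200 from Option 11 at 6 → need 800 more.
Take 150 from Option 25 at 9 → need 650 more.
Take 650 from Option 10 at 12 to finish.
Option F, Option 29, Option E: unused.
Cost = 200×6 + 150×9 + 650×12 = 10350.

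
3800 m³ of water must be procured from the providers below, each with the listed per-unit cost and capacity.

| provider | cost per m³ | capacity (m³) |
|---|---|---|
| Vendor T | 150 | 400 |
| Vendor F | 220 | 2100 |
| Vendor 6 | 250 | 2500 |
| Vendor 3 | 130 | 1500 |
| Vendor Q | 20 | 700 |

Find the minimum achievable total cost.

533000

Cheapest first:
Take 700 from Vendor Q at 20 — need 3100 more.
Take 1500 from Vendor 3 at 130 — need 1600 more.
Vendor T (150): use full 400 — 1200 m³ to go.
Vendor F at 220: take 1200 of its 2100 — requirement met.
Vendor 6: unused.
Cost = 700×20 + 1500×130 + 400×150 + 1200×220 = 533000.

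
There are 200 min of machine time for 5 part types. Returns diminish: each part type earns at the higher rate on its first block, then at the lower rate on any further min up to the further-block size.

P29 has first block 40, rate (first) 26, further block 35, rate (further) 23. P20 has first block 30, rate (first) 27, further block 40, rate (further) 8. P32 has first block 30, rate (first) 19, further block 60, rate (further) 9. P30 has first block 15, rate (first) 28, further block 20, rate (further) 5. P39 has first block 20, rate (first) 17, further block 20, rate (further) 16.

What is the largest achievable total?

Rank every tier by rate: P30/first 28 > P20/first 27 > P29/first 26 > P29/second 23 > P32/first 19 > P39/first 17 > P39/second 16 > P32/second 9 > P20/second 8 > P30/second 5.
Fill P30 first block (15 at 28) → 185 left.
P20 first at 27: fill all 30 → 155 left.
P29/first (26): +40 → 115 left.
P29 second at 23: fill all 35 → 80 left.
Fill P32 first block (30 at 19) → 50 left.
P39 first at 17: fill all 20 → 30 left.
P39 second at 16: fill all 20 → 10 left.
P32/second: +10 of 60 at 9; pool empty.
Total = 28×15 + 27×30 + 26×40 + 23×35 + 19×30 + 17×20 + 16×20 + 9×10 = 4395.

4395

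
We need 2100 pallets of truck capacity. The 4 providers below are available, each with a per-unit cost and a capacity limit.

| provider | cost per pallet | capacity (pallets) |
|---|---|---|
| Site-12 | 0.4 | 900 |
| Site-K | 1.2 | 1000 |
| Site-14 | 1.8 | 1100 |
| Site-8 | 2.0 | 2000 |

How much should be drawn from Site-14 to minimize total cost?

Cheapest first:
Site-12 (0.4): use full 900 — 1200 pallets to go.
Take 1000 from Site-K at 1.2 — need 200 more.
Take 200 from Site-14 at 1.8 to finish.
Site-8: unused.

200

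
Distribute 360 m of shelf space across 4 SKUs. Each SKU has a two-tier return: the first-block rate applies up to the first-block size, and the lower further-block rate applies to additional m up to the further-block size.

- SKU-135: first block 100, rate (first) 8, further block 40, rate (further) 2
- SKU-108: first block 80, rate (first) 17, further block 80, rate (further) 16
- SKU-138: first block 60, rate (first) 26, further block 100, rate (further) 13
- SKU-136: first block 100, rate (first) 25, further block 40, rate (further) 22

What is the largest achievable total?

Treat each block as its own option and order by rate: SKU-138/first 26 > SKU-136/first 25 > SKU-136/second 22 > SKU-108/first 17 > SKU-108/second 16 > SKU-138/second 13 > SKU-135/first 8 > SKU-135/second 2.
SKU-138 first at 26: fill all 60 → 300 left.
SKU-136 first at 25: fill all 100 → 200 left.
SKU-136 second at 22: fill all 40 → 160 left.
Fill SKU-108 first block (80 at 17) → 80 left.
SKU-108 second at 16: fill all 80 → 0 left.
Total = 26×60 + 25×100 + 22×40 + 17×80 + 16×80 = 7580.

7580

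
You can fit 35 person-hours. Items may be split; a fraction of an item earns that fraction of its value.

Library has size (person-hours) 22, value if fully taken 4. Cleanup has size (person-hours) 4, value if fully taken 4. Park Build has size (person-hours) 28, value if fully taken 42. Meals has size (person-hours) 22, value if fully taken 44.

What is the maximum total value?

Rank by value-to-size ratio: Meals 44/22≈2, Park Build 42/28≈1.5, Cleanup 4/4≈1, Library 4/22≈0.182.
All 22 person-hours of Meals fit (value 44) — 13 remain.
Fill the last 13 person-hours with part of Park Build: 13/28 of it earns 19.5.
Total value = 63.5.

63.5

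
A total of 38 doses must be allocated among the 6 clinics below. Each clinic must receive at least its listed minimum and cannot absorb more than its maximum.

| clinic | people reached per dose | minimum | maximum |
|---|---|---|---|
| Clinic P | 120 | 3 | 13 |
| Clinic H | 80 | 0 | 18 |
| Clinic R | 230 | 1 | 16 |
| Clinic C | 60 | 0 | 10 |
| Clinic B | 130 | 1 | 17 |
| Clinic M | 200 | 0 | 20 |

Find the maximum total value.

7770

Meeting every minimum uses 3+0+1+0+1+0 = 5 doses, leaving 33.
Highest people reached per dose first: Clinic R 230 > Clinic M 200 > Clinic B 130 > Clinic P 120 > Clinic H 80 > Clinic C 60.
Give Clinic R 15 more to hit its cap of 16 → 18 left.
Clinic M: +18 (room for 20) → 18. Pool exhausted.
Total = 120×3 + 230×16 + 130×1 + 200×18 = 7770.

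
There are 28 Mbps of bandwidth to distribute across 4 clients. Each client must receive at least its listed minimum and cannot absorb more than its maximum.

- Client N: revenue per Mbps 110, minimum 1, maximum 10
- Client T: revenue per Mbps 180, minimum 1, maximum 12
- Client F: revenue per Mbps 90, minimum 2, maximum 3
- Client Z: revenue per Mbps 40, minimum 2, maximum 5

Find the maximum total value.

3650

Meeting every minimum uses 1+1+2+2 = 6 Mbps, leaving 22.
Highest revenue per Mbps first: Client T 180 > Client N 110 > Client F 90 > Client Z 40.
Give Client T 11 more to hit its cap of 12 → 11 left.
Client N takes 9 more to reach its cap of 10 → 2 left.
Client F takes 1 more to reach its cap of 3 → 1 left.
Only 1 left; Client Z takes them to reach 3.
Total = 110×10 + 180×12 + 90×3 + 40×3 = 3650.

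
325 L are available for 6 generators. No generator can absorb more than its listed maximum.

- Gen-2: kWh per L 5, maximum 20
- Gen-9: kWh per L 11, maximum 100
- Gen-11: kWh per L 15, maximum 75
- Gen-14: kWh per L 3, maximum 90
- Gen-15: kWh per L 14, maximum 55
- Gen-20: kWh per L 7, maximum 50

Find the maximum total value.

3520

Rank by kWh per L: Gen-11 15 > Gen-15 14 > Gen-9 11 > Gen-20 7 > Gen-2 5 > Gen-14 3.
Give Gen-11 75 to hit its cap of 75 — 250 left.
Give Gen-15 55 to hit its cap of 55 — 195 left.
Give Gen-9 100 to hit its cap of 100 — 95 left.
Give Gen-20 50 to hit its cap of 50 — 45 left.
Gen-2 takes 20 to reach its cap of 20 — 25 left.
Gen-14 has room for 90 but only 25 remain, so it gets 25.
Total = 5×20 + 11×100 + 15×75 + 3×25 + 14×55 + 7×50 = 3520.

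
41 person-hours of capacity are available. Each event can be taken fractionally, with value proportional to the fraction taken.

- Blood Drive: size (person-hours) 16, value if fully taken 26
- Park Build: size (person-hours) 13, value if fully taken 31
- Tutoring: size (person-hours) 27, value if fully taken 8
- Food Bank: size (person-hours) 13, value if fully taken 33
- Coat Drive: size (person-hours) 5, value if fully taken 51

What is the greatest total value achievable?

Rank by value-to-size ratio: Coat Drive 51/5≈10.2, Food Bank 33/13≈2.54, Park Build 31/13≈2.38, Blood Drive 26/16≈1.62, Tutoring 8/27≈0.296.
All 5 person-hours of Coat Drive fit (value 51) — 36 remain.
Take all of Food Bank (13 person-hours, value 33) — 23 person-hours left.
All 13 person-hours of Park Build fit (value 31) — 10 remain.
Fill the last 10 person-hours with part of Blood Drive: 10/16 of it earns 16.25.
Total value = 131.25.

131.25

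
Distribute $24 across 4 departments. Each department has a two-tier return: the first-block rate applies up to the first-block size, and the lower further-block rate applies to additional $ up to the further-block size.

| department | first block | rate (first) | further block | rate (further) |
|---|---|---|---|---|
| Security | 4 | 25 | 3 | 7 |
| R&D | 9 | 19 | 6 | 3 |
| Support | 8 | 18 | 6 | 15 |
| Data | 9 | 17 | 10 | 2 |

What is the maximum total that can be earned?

466

Order all 8 blocks by rate: Security/first 25 > R&D/first 19 > Support/first 18 > Data/first 17 > Support/second 15 > Security/second 7 > R&D/second 3 > Data/second 2.
Fill Security first block (4 at 25) ; 20 left.
R&D/first (19): +9 ; 11 left.
Support/first (18): +8 ; 3 left.
Data first at 17: only 3 left, fill 3.
Total = 25×4 + 19×9 + 18×8 + 17×3 = 466.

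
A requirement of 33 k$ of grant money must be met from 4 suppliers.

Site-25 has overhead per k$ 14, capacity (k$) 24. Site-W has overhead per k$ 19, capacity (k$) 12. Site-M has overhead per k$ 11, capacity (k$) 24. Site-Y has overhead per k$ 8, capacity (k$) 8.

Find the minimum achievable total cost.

Cheapest first:
Site-Y (8): use full 8 — 25 k$ to go.
Site-M at 11: take all 24 k$ — 1 still needed.
Site-25 at 14: take 1 of its 24 — requirement met.
Site-W: unused.
Cost = 8×8 + 24×11 + 1×14 = 342.

342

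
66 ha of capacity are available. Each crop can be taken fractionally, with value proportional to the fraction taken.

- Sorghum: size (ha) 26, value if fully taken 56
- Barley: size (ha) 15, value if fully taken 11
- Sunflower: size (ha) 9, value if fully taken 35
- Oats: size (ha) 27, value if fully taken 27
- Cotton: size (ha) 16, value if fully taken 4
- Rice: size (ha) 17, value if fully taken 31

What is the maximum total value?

Best value per unit of size first: Sunflower 35/9≈3.89, Sorghum 56/26≈2.15, Rice 31/17≈1.82, Oats 27/27≈1, Barley 11/15≈0.733, Cotton 4/16≈0.25.
Sunflower: take in full, 9 ha for value 35 → 57 left.
Sorghum: take in full, 26 ha for value 56 → 31 left.
Take all of Rice (17 ha, value 31) → 14 ha left.
14 ha left: a 14/27 share of Oats gives 27×14/27 = 14.
Total value = 136.

136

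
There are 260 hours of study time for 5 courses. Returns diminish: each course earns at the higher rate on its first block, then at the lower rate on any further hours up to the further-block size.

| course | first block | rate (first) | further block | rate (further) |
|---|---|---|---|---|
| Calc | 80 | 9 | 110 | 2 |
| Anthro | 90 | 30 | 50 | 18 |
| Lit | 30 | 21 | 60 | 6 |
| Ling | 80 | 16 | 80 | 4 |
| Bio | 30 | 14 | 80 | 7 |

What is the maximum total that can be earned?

Treat each block as its own option and order by rate: Anthro/T1 30 > Lit/T1 21 > Anthro/T2 18 > Ling/T1 16 > Bio/T1 14 > Calc/T1 9 > Bio/T2 7 > Lit/T2 6 > Ling/T2 4 > Calc/T2 2.
Fill Anthro T1 block (90 at 30) ; 170 left.
Lit/T1 (21): +30 ; 140 left.
Anthro/T2 (18): +50 ; 90 left.
Fill Ling T1 block (80 at 16) ; 10 left.
Bio T1 at 14: only 10 left, fill 10.
Total = 30×90 + 21×30 + 18×50 + 16×80 + 14×10 = 5650.

5650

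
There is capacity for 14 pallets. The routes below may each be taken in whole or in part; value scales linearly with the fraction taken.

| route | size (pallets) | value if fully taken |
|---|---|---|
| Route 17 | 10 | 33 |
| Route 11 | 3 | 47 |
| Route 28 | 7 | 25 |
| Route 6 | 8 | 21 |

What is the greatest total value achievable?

Best value per unit of size first: Route 11 47/3≈15.7, Route 28 25/7≈3.57, Route 17 33/10≈3.3, Route 6 21/8≈2.62.
Take all of Route 11 (3 pallets, value 47) → 11 pallets left.
Take all of Route 28 (7 pallets, value 25) → 4 pallets left.
4 pallets left: a 4/10 share of Route 17 gives 33×4/10 = 13.2.
Total value = 85.2.

85.2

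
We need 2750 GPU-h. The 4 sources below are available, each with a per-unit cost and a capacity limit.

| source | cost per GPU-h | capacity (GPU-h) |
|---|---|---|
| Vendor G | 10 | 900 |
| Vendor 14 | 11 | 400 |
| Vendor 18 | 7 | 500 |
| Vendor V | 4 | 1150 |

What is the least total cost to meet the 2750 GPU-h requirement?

19300

Use sources in increasing cost order.
Vendor V (4): use full 1150 ; 1600 GPU-h to go.
Vendor 18 (7): use full 500 ; 1100 GPU-h to go.
Take 900 from Vendor G at 10 ; need 200 more.
Take 200 from Vendor 14 at 11 to finish.
Cost = 1150×4 + 500×7 + 900×10 + 200×11 = 19300.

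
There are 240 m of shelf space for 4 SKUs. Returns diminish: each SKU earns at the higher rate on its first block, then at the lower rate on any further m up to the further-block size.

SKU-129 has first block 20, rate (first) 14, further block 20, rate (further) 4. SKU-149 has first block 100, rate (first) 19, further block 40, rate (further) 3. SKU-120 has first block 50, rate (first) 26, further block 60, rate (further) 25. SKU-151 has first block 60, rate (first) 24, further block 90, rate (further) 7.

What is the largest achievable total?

Order all 8 blocks by rate: SKU-120/T1 26 > SKU-120/T2 25 > SKU-151/T1 24 > SKU-149/T1 19 > SKU-129/T1 14 > SKU-151/T2 7 > SKU-129/T2 4 > SKU-149/T2 3.
Fill SKU-120 T1 block (50 at 26) → 190 left.
SKU-120 T2 at 25: fill all 60 → 130 left.
SKU-151 T1 at 24: fill all 60 → 70 left.
SKU-149 T1 at 19: only 70 left, fill 70.
Total = 26×50 + 25×60 + 24×60 + 19×70 = 5570.

5570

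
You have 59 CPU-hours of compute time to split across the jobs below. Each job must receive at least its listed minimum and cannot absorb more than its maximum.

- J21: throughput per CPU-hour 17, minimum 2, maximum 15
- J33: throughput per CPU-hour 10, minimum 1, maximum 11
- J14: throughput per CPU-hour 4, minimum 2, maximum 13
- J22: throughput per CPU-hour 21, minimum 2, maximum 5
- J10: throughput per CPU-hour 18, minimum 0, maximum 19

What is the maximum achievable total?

Meeting every minimum uses 2+1+2+2+0 = 7 CPU-hours, leaving 52.
Order the jobs by throughput per CPU-hour: J22 21 > J10 18 > J21 17 > J33 10 > J14 4.
J22: +3 to 5 (cap) → 49 left.
J10: +19 to 19 (cap) → 30 left.
Give J21 13 more to hit its cap of 15 → 17 left.
J33 takes 10 more to reach its cap of 11 → 7 left.
J14: +7 (room for 11) → 9. Pool exhausted.
Total = 17×15 + 10×11 + 4×9 + 21×5 + 18×19 = 848.

848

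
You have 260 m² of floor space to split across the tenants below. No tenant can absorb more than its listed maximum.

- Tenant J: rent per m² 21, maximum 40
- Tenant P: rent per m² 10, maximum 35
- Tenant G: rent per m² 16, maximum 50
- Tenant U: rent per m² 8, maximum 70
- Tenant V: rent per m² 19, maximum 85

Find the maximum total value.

Order the tenants by rent per m²: Tenant J 21 > Tenant V 19 > Tenant G 16 > Tenant P 10 > Tenant U 8.
Tenant J: +40 to 40 (cap) ; 220 left.
Give Tenant V 85 to hit its cap of 85 ; 135 left.
Give Tenant G 50 to hit its cap of 50 ; 85 left.
Tenant P takes 35 to reach its cap of 35 ; 50 left.
Tenant U has room for 70 but only 50 remain, so it gets 50.
Total = 21×40 + 10×35 + 16×50 + 8×50 + 19×85 = 4005.

4005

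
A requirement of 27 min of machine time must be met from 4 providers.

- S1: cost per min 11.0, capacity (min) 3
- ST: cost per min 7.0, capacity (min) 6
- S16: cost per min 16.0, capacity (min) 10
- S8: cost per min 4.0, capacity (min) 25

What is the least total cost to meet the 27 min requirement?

114

Use providers in increasing cost order.
S8 at 4.0: take all 25 min — 2 still needed.
ST at 7.0: take 2 of its 6 — requirement met.
S1, S16: unused.
Cost = 25×4.0 + 2×7.0 = 114.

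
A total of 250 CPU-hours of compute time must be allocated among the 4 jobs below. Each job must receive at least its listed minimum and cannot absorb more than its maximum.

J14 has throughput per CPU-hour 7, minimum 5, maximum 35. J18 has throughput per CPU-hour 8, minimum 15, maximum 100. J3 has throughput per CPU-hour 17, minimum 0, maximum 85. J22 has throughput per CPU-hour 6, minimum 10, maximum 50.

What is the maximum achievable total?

Meeting every minimum uses 5+15+0+10 = 30 CPU-hours, leaving 220.
Highest throughput per CPU-hour first: J3 17 > J18 8 > J14 7 > J22 6.
J3: +85 to 85 (cap) ; 135 left.
J18: +85 to 100 (cap) ; 50 left.
Give J14 30 more to hit its cap of 35 ; 20 left.
J22: +20 (room for 40) → 30. Pool exhausted.
Total = 7×35 + 8×100 + 17×85 + 6×30 = 2670.

2670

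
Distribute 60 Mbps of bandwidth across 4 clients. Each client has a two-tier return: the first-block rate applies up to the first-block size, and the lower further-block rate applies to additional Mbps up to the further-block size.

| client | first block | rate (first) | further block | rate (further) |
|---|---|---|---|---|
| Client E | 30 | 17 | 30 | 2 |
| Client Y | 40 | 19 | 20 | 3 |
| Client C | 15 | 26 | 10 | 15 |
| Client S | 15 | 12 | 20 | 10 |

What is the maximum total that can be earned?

Rank every tier by rate: Client C/first 26 > Client Y/first 19 > Client E/first 17 > Client C/second 15 > Client S/first 12 > Client S/second 10 > Client Y/second 3 > Client E/second 2.
Fill Client C first block (15 at 26) ; 45 left.
Fill Client Y first block (40 at 19) ; 5 left.
Client E first at 17: only 5 left, fill 5.
Total = 26×15 + 19×40 + 17×5 = 1235.

1235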